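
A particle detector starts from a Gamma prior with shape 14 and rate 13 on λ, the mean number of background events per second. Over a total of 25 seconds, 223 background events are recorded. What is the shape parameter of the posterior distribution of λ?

Total count 223 over total exposure 25 seconds.
Gamma(α, β) with Poisson data over total exposure Σt gives posterior Gamma(α+Σx, β+Σt) = Gamma(237, 38).

237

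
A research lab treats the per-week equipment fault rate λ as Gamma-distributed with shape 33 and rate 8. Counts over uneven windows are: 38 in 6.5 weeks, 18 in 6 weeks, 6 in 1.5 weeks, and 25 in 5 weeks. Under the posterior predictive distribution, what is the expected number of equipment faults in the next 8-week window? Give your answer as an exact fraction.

320/9

Total count: 38 + 18 + 6 + 25 = 87.
Total exposure: 6.5 + 6 + 1.5 + 5 = 19 weeks.
Gamma(α, β) with Poisson data over total exposure Σt gives posterior Gamma(α+Σx, β+Σt) = Gamma(120, 27).
Predictive mean over an 8-week window = T·E[λ|data] = 8·120/27 = 320/9.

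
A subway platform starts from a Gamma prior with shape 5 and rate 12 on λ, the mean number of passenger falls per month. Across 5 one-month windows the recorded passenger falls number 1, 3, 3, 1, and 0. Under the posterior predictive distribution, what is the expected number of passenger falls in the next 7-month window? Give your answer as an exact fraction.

Total count: 1 + 3 + 3 + 1 + 0 = 8.
Total exposure: 5 months.
The Gamma prior is conjugate for the Poisson rate, so λ | data ~ Gamma(5+8, 12+5) = Gamma(13, 17).
Predictive mean over a 7-month window = T·E[λ|data] = 7·13/17 = 91/17.

91/17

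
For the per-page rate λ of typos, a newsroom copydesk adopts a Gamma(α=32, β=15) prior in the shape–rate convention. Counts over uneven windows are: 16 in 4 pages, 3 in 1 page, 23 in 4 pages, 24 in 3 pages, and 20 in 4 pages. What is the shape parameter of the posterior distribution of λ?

118

Total count: 16 + 3 + 23 + 24 + 20 = 86.
Total exposure: 4 + 1 + 4 + 3 + 4 = 16 pages.
Posterior: α' = 32 + 86 = 118, β' = 15 + 16 = 31.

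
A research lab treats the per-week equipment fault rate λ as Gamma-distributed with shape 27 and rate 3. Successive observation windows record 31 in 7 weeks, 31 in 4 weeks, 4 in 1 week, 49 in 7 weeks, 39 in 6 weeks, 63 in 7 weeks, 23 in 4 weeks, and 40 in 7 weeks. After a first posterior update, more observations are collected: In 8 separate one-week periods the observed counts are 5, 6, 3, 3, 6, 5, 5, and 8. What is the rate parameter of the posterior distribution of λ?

54

Total count: 31 + 31 + 4 + 49 + 39 + 63 + 23 + 40 = 280.
Total exposure: 7 + 4 + 1 + 7 + 6 + 7 + 4 + 7 = 43 weeks.
After the first batch: Gamma(27 + 280, 3 + 43) = Gamma(307, 46).
Total count: 5 + 6 + 3 + 3 + 6 + 5 + 5 + 8 = 41.
Total exposure: 8 weeks.
After the second batch: Gamma(307 + 41, 46 + 8) = Gamma(348, 54).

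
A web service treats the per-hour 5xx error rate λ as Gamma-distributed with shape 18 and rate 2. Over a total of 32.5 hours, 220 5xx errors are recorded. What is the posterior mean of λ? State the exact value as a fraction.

476/69

Total count 220 over total exposure 32.5 hours.
By Gamma–Poisson conjugacy, the posterior is Gamma(α + Σx, β + Σt) = Gamma(18 + 220, 2 + 32.5) = Gamma(238, 69/2).
Posterior mean = α'/β' = 238/(69/2) = 476/69.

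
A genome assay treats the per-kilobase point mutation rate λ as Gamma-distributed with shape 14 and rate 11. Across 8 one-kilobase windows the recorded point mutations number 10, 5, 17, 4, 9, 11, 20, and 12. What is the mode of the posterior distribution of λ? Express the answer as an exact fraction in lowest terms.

Total count: 10 + 5 + 17 + 4 + 9 + 11 + 20 + 12 = 88.
Total exposure: 8 kilobases.
By Gamma–Poisson conjugacy, the posterior is Gamma(α + Σx, β + Σt) = Gamma(14 + 88, 11 + 8) = Gamma(102, 19).
Posterior mode = (α'−1)/β' = 101/19.

101/19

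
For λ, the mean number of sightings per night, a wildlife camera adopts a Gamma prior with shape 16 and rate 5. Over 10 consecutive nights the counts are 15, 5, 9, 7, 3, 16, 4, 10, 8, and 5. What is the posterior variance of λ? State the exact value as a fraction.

98/225

Total count: 15 + 5 + 9 + 7 + 3 + 16 + 4 + 10 + 8 + 5 = 82.
Total exposure: 10 nights.
Conjugate update: add total count to the shape and total exposure to the rate, giving Gamma(98, 15).
Posterior variance = α'/β'² = 98/225.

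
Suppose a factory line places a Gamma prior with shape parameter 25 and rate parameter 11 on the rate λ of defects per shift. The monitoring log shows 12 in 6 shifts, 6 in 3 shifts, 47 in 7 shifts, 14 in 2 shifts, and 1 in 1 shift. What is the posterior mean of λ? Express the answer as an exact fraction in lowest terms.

7/2

Total count: 12 + 6 + 47 + 14 + 1 = 80.
Total exposure: 6 + 3 + 7 + 2 + 1 = 19 shifts.
The Gamma prior is conjugate for the Poisson rate, so λ | data ~ Gamma(25+80, 11+19) = Gamma(105, 30).
Posterior mean = α'/β' = 105/30 = 7/2.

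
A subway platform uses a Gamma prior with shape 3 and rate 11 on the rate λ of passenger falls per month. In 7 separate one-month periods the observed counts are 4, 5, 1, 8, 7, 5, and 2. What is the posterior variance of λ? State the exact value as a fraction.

Total count: 4 + 5 + 1 + 8 + 7 + 5 + 2 = 32.
Total exposure: 7 months.
Gamma(α, β) with Poisson data over total exposure Σt gives posterior Gamma(α+Σx, β+Σt) = Gamma(35, 18).
Posterior variance = α'/β'² = 35/324.

35/324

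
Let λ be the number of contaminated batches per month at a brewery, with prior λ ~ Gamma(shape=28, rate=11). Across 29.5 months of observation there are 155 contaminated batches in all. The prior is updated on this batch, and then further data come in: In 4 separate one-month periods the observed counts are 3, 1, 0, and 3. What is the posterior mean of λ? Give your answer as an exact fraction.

Total count 155 over total exposure 29.5 months.
After the first batch: Gamma(28 + 155, 11 + 29.5) = Gamma(183, 81/2).
Total count: 3 + 1 + 0 + 3 = 7.
Total exposure: 4 months.
After the second batch: Gamma(183 + 7, 81/2 + 4) = Gamma(190, 89/2).
Posterior mean = α'/β' = 190/(89/2) = 380/89.

380/89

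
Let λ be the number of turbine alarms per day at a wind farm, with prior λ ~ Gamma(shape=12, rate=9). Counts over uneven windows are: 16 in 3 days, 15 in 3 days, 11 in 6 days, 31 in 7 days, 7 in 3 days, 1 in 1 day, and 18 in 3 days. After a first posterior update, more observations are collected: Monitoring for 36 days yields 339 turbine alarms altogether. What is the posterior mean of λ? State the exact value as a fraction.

450/71

Total count: 16 + 15 + 11 + 31 + 7 + 1 + 18 = 99.
Total exposure: 3 + 3 + 6 + 7 + 3 + 1 + 3 = 26 days.
After the first batch: Gamma(12 + 99, 9 + 26) = Gamma(111, 35).
Total count 339 over total exposure 36 days.
After the second batch: Gamma(111 + 339, 35 + 36) = Gamma(450, 71).
Posterior mean = α'/β' = 450/71.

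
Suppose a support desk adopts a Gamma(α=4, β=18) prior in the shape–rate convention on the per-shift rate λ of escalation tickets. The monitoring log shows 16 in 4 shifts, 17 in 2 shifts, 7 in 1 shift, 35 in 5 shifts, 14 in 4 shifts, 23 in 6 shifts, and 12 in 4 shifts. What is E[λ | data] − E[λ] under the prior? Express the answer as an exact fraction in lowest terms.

266/99

Total count: 16 + 17 + 7 + 35 + 14 + 23 + 12 = 124.
Total exposure: 4 + 2 + 1 + 5 + 4 + 6 + 4 = 26 shifts.
Gamma(α, β) with Poisson data over total exposure Σt gives posterior Gamma(α+Σx, β+Σt) = Gamma(128, 44).
Posterior mean = 128/44 = 32/11; prior mean = 4/18 = 2/9. Difference = 32/11 − 2/9 = 266/99.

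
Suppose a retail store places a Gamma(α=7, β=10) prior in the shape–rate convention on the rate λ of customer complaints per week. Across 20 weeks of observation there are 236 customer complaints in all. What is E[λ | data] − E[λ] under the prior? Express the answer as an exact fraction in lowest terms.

37/5

Total count 236 over total exposure 20 weeks.
Conjugate update: add total count to the shape and total exposure to the rate, giving Gamma(243, 30).
Posterior mean = 243/30 = 81/10; prior mean = 7/10 = 7/10. Difference = 81/10 − 7/10 = 37/5.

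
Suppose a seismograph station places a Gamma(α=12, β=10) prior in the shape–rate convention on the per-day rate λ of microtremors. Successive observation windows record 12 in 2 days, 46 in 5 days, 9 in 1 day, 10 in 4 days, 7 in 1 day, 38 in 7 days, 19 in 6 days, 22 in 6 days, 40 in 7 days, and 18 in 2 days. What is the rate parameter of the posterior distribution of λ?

Total count: 12 + 46 + 9 + 10 + 7 + 38 + 19 + 22 + 40 + 18 = 221.
Total exposure: 2 + 5 + 1 + 4 + 1 + 7 + 6 + 6 + 7 + 2 = 41 days.
Posterior: α' = 12 + 221 = 233, β' = 10 + 41 = 51.

51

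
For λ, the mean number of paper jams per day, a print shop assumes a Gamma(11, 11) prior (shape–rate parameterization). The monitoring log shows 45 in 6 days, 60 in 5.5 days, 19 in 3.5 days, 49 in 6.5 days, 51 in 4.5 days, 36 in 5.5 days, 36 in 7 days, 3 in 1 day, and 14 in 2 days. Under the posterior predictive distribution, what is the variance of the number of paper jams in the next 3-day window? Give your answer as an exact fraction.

23976/1225

Total count: 45 + 60 + 19 + 49 + 51 + 36 + 36 + 3 + 14 = 313.
Total exposure: 6 + 5.5 + 3.5 + 6.5 + 4.5 + 5.5 + 7 + 1 + 2 = 41.5 days.
Conjugate update: add total count to the shape and total exposure to the rate, giving Gamma(324, 105/2).
The posterior predictive for a window of length T is Negative Binomial with variance T·α'·(β'+T)/β'² = 3·324·(111/2)/(11025/4) = 23976/1225.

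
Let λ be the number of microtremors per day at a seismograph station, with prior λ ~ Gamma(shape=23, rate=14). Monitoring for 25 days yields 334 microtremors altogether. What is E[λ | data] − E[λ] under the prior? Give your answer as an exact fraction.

Total count 334 over total exposure 25 days.
Conjugate update: add total count to the shape and total exposure to the rate, giving Gamma(357, 39).
Posterior mean = 357/39 = 119/13; prior mean = 23/14 = 23/14. Difference = 119/13 − 23/14 = 1367/182.

1367/182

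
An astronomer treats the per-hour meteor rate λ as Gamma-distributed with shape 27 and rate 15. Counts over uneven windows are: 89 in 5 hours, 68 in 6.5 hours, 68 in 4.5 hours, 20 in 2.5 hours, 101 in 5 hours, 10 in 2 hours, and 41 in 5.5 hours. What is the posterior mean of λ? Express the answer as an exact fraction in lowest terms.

212/23

Total count: 89 + 68 + 68 + 20 + 101 + 10 + 41 = 397.
Total exposure: 5 + 6.5 + 4.5 + 2.5 + 5 + 2 + 5.5 = 31 hours.
Gamma(α, β) with Poisson data over total exposure Σt gives posterior Gamma(α+Σx, β+Σt) = Gamma(424, 46).
Posterior mean = α'/β' = 424/46 = 212/23.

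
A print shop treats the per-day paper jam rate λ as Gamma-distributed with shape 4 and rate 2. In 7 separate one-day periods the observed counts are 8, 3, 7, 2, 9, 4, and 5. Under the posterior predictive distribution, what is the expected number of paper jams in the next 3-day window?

14

Total count: 8 + 3 + 7 + 2 + 9 + 4 + 5 = 38.
Total exposure: 7 days.
Conjugate update: add total count to the shape and total exposure to the rate, giving Gamma(42, 9).
Predictive mean over a 3-day window = T·E[λ|data] = 3·42/9 = 14.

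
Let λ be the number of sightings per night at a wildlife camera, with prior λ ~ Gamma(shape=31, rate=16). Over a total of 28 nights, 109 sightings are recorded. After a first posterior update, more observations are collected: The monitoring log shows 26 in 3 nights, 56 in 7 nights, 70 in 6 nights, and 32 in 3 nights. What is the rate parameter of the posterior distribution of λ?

Total count 109 over total exposure 28 nights.
After the first batch: Gamma(31 + 109, 16 + 28) = Gamma(140, 44).
Total count: 26 + 56 + 70 + 32 = 184.
Total exposure: 3 + 7 + 6 + 3 = 19 nights.
After the second batch: Gamma(140 + 184, 44 + 19) = Gamma(324, 63).

63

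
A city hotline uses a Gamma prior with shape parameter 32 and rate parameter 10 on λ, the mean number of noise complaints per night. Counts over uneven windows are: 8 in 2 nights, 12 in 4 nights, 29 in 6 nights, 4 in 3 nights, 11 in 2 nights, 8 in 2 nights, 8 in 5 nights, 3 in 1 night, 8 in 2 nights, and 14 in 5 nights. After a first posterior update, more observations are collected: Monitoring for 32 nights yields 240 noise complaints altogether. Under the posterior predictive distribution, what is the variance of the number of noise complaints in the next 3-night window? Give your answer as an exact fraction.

87087/5476

Total count: 8 + 12 + 29 + 4 + 11 + 8 + 8 + 3 + 8 + 14 = 105.
Total exposure: 2 + 4 + 6 + 3 + 2 + 2 + 5 + 1 + 2 + 5 = 32 nights.
After the first batch: Gamma(32 + 105, 10 + 32) = Gamma(137, 42).
Total count 240 over total exposure 32 nights.
After the second batch: Gamma(137 + 240, 42 + 32) = Gamma(377, 74).
The posterior predictive for a window of length T is Negative Binomial with variance T·α'·(β'+T)/β'² = 3·377·77/5476 = 87087/5476.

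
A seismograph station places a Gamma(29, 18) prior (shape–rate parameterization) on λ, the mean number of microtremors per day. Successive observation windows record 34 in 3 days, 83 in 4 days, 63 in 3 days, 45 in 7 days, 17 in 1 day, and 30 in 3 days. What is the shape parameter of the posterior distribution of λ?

301

Total count: 34 + 83 + 63 + 45 + 17 + 30 = 272.
Total exposure: 3 + 4 + 3 + 7 + 1 + 3 = 21 days.
Gamma(α, β) with Poisson data over total exposure Σt gives posterior Gamma(α+Σx, β+Σt) = Gamma(301, 39).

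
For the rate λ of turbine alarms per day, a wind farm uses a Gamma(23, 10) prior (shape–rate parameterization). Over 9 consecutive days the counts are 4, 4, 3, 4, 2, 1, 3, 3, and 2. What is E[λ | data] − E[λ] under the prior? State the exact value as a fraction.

53/190

Total count: 4 + 4 + 3 + 4 + 2 + 1 + 3 + 3 + 2 = 26.
Total exposure: 9 days.
Conjugate update: add total count to the shape and total exposure to the rate, giving Gamma(49, 19).
Posterior mean = 49/19 = 49/19; prior mean = 23/10 = 23/10. Difference = 49/19 − 23/10 = 53/190.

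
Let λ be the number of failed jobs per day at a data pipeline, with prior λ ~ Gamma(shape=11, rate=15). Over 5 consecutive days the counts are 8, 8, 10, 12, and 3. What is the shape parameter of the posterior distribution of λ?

Total count: 8 + 8 + 10 + 12 + 3 = 41.
Total exposure: 5 days.
Conjugate update: add total count to the shape and total exposure to the rate, giving Gamma(52, 20).

52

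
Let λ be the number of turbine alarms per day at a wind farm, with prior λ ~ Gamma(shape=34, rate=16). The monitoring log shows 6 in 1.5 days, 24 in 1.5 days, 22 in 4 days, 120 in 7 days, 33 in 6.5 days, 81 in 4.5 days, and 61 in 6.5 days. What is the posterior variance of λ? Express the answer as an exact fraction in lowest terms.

Total count: 6 + 24 + 22 + 120 + 33 + 81 + 61 = 347.
Total exposure: 1.5 + 1.5 + 4 + 7 + 6.5 + 4.5 + 6.5 = 31.5 days.
Posterior: α' = 34 + 347 = 381, β' = 16 + 31.5 = 95/2.
Posterior variance = α'/β'² = 381/(9025/4) = 1524/9025.

1524/9025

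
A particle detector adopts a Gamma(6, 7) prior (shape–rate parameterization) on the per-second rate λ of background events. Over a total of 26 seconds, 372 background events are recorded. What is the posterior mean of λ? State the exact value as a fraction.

Total count 372 over total exposure 26 seconds.
Posterior: α' = 6 + 372 = 378, β' = 7 + 26 = 33.
Posterior mean = α'/β' = 378/33 = 126/11.

126/11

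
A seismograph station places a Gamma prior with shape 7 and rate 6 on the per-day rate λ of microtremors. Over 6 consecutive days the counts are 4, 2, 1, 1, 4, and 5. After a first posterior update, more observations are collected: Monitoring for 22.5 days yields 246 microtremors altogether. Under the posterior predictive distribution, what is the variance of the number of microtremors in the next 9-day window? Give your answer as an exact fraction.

Total count: 4 + 2 + 1 + 1 + 4 + 5 = 17.
Total exposure: 6 days.
After the first batch: Gamma(7 + 17, 6 + 6) = Gamma(24, 12).
Total count 246 over total exposure 22.5 days.
After the second batch: Gamma(24 + 246, 12 + 22.5) = Gamma(270, 69/2).
The posterior predictive for a window of length T is Negative Binomial with variance T·α'·(β'+T)/β'² = 9·270·(87/2)/(4761/4) = 46980/529.

46980/529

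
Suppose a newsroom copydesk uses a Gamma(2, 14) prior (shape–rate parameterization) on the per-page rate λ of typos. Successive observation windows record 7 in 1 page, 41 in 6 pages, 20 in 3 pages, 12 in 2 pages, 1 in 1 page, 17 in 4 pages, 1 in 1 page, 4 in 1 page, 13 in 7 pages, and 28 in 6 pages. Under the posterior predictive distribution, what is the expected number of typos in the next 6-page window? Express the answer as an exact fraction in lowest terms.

Total count: 7 + 41 + 20 + 12 + 1 + 17 + 1 + 4 + 13 + 28 = 144.
Total exposure: 1 + 6 + 3 + 2 + 1 + 4 + 1 + 1 + 7 + 6 = 32 pages.
The Gamma prior is conjugate for the Poisson rate, so λ | data ~ Gamma(2+144, 14+32) = Gamma(146, 46).
Predictive mean over a 6-page window = T·E[λ|data] = 6·146/46 = 438/23.

438/23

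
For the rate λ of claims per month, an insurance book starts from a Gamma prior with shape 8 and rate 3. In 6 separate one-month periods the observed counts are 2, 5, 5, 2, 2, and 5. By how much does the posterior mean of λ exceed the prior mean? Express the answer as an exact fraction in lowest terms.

Total count: 2 + 5 + 5 + 2 + 2 + 5 = 21.
Total exposure: 6 months.
Posterior: α' = 8 + 21 = 29, β' = 3 + 6 = 9.
Posterior mean = 29/9 = 29/9; prior mean = 8/3 = 8/3. Difference = 29/9 − 8/3 = 5/9.

5/9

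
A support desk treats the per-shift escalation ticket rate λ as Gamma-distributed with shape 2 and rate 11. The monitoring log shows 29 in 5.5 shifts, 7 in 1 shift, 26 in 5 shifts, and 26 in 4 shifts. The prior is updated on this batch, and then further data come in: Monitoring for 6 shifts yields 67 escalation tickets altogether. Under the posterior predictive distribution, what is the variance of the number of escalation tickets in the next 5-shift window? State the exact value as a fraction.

4710/169

Total count: 29 + 7 + 26 + 26 = 88.
Total exposure: 5.5 + 1 + 5 + 4 = 15.5 shifts.
After the first batch: Gamma(2 + 88, 11 + 15.5) = Gamma(90, 53/2).
Total count 67 over total exposure 6 shifts.
After the second batch: Gamma(90 + 67, 53/2 + 6) = Gamma(157, 65/2).
The posterior predictive for a window of length T is Negative Binomial with variance T·α'·(β'+T)/β'² = 5·157·(75/2)/(4225/4) = 4710/169.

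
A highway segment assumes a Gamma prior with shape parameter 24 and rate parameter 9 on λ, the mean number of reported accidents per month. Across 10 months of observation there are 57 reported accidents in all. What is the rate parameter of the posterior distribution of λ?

19

Total count 57 over total exposure 10 months.
Posterior: α' = 24 + 57 = 81, β' = 9 + 10 = 19.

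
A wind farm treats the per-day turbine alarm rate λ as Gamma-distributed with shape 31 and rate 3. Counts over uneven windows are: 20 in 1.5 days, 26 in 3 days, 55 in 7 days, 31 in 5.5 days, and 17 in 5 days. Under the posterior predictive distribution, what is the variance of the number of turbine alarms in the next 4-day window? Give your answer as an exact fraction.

Total count: 20 + 26 + 55 + 31 + 17 = 149.
Total exposure: 1.5 + 3 + 7 + 5.5 + 5 = 22 days.
By Gamma–Poisson conjugacy, the posterior is Gamma(α + Σx, β + Σt) = Gamma(31 + 149, 3 + 22) = Gamma(180, 25).
The posterior predictive for a window of length T is Negative Binomial with variance T·α'·(β'+T)/β'² = 4·180·29/625 = 4176/125.

4176/125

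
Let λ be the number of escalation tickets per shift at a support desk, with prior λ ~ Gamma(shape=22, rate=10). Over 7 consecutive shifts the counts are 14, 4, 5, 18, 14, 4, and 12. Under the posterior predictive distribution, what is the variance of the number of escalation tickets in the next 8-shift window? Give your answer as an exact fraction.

Total count: 14 + 4 + 5 + 18 + 14 + 4 + 12 = 71.
Total exposure: 7 shifts.
The Gamma prior is conjugate for the Poisson rate, so λ | data ~ Gamma(22+71, 10+7) = Gamma(93, 17).
The posterior predictive for a window of length T is Negative Binomial with variance T·α'·(β'+T)/β'² = 8·93·25/289 = 18600/289.

18600/289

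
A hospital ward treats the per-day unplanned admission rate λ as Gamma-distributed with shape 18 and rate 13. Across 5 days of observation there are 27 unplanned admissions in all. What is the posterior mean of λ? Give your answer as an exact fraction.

5/2

Total count 27 over total exposure 5 days.
By Gamma–Poisson conjugacy, the posterior is Gamma(α + Σx, β + Σt) = Gamma(18 + 27, 13 + 5) = Gamma(45, 18).
Posterior mean = α'/β' = 45/18 = 5/2.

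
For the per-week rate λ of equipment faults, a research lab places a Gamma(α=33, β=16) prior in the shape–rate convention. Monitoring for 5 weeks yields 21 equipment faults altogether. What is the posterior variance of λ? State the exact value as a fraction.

Total count 21 over total exposure 5 weeks.
The Gamma prior is conjugate for the Poisson rate, so λ | data ~ Gamma(33+21, 16+5) = Gamma(54, 21).
Posterior variance = α'/β'² = 54/441 = 6/49.

6/49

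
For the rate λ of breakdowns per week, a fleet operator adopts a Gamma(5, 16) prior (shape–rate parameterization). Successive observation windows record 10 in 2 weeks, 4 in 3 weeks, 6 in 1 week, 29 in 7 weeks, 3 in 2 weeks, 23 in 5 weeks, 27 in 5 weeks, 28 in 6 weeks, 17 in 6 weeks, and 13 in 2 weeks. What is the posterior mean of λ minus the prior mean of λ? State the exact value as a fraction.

43/16

Total count: 10 + 4 + 6 + 29 + 3 + 23 + 27 + 28 + 17 + 13 = 160.
Total exposure: 2 + 3 + 1 + 7 + 2 + 5 + 5 + 6 + 6 + 2 = 39 weeks.
The Gamma prior is conjugate for the Poisson rate, so λ | data ~ Gamma(5+160, 16+39) = Gamma(165, 55).
Posterior mean = 165/55 = 3; prior mean = 5/16 = 5/16. Difference = 3 − 5/16 = 43/16.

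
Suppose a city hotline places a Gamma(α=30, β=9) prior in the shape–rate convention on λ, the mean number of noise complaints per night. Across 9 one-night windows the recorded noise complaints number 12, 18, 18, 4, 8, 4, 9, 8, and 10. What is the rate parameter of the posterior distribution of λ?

18

Total count: 12 + 18 + 18 + 4 + 8 + 4 + 9 + 8 + 10 = 91.
Total exposure: 9 nights.
Gamma(α, β) with Poisson data over total exposure Σt gives posterior Gamma(α+Σx, β+Σt) = Gamma(121, 18).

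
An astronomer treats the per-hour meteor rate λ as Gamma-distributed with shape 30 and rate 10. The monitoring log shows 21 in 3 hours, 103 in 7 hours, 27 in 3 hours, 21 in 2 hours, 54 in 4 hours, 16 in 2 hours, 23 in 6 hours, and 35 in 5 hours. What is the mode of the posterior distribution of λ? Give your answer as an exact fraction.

47/6

Total count: 21 + 103 + 27 + 21 + 54 + 16 + 23 + 35 = 300.
Total exposure: 3 + 7 + 3 + 2 + 4 + 2 + 6 + 5 = 32 hours.
Gamma(α, β) with Poisson data over total exposure Σt gives posterior Gamma(α+Σx, β+Σt) = Gamma(330, 42).
Posterior mode = (α'−1)/β' = 329/42 = 47/6.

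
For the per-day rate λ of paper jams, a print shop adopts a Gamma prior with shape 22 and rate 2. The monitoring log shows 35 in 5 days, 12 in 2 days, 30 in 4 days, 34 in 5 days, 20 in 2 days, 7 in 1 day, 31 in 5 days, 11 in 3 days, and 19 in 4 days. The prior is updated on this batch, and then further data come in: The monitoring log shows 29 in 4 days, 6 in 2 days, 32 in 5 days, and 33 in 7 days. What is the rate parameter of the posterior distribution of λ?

51

Total count: 35 + 12 + 30 + 34 + 20 + 7 + 31 + 11 + 19 = 199.
Total exposure: 5 + 2 + 4 + 5 + 2 + 1 + 5 + 3 + 4 = 31 days.
After the first batch: Gamma(22 + 199, 2 + 31) = Gamma(221, 33).
Total count: 29 + 6 + 32 + 33 = 100.
Total exposure: 4 + 2 + 5 + 7 = 18 days.
After the second batch: Gamma(221 + 100, 33 + 18) = Gamma(321, 51).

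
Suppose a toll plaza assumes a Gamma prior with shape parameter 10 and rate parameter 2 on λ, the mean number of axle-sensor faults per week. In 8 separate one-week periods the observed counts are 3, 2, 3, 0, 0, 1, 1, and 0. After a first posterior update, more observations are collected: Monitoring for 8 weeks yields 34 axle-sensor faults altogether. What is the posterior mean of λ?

Total count: 3 + 2 + 3 + 0 + 0 + 1 + 1 + 0 = 10.
Total exposure: 8 weeks.
After the first batch: Gamma(10 + 10, 2 + 8) = Gamma(20, 10).
Total count 34 over total exposure 8 weeks.
After the second batch: Gamma(20 + 34, 10 + 8) = Gamma(54, 18).
Posterior mean = α'/β' = 54/18 = 3.

3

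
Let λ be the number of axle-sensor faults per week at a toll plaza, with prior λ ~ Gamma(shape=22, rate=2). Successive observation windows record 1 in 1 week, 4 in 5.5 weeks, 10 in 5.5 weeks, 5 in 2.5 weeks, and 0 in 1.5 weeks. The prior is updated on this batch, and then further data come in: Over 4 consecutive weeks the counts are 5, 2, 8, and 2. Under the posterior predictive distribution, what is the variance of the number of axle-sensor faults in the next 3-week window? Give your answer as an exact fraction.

Total count: 1 + 4 + 10 + 5 + 0 = 20.
Total exposure: 1 + 5.5 + 5.5 + 2.5 + 1.5 = 16 weeks.
After the first batch: Gamma(22 + 20, 2 + 16) = Gamma(42, 18).
Total count: 5 + 2 + 8 + 2 = 17.
Total exposure: 4 weeks.
After the second batch: Gamma(42 + 17, 18 + 4) = Gamma(59, 22).
The posterior predictive for a window of length T is Negative Binomial with variance T·α'·(β'+T)/β'² = 3·59·25/484 = 4425/484.

4425/484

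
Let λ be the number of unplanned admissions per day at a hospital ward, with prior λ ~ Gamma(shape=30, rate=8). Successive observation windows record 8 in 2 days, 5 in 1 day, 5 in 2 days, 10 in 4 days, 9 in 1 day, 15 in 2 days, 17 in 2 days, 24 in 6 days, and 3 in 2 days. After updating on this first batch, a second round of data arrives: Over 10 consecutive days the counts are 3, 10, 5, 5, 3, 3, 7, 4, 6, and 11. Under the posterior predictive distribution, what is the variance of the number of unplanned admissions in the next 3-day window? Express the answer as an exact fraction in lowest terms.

23607/1600

Total count: 8 + 5 + 5 + 10 + 9 + 15 + 17 + 24 + 3 = 96.
Total exposure: 2 + 1 + 2 + 4 + 1 + 2 + 2 + 6 + 2 = 22 days.
After the first batch: Gamma(30 + 96, 8 + 22) = Gamma(126, 30).
Total count: 3 + 10 + 5 + 5 + 3 + 3 + 7 + 4 + 6 + 11 = 57.
Total exposure: 10 days.
After the second batch: Gamma(126 + 57, 30 + 10) = Gamma(183, 40).
The posterior predictive for a window of length T is Negative Binomial with variance T·α'·(β'+T)/β'² = 3·183·43/1600 = 23607/1600.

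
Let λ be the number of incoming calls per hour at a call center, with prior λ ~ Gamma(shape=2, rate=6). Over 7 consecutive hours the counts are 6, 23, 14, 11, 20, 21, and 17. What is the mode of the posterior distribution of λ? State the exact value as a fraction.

Total count: 6 + 23 + 14 + 11 + 20 + 21 + 17 = 112.
Total exposure: 7 hours.
The Gamma prior is conjugate for the Poisson rate, so λ | data ~ Gamma(2+112, 6+7) = Gamma(114, 13).
Posterior mode = (α'−1)/β' = 113/13.

113/13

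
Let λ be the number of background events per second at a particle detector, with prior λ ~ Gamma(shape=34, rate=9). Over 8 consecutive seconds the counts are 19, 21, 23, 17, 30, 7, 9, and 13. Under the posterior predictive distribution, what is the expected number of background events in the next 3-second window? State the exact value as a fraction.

519/17

Total count: 19 + 21 + 23 + 17 + 30 + 7 + 9 + 13 = 139.
Total exposure: 8 seconds.
Gamma(α, β) with Poisson data over total exposure Σt gives posterior Gamma(α+Σx, β+Σt) = Gamma(173, 17).
Predictive mean over a 3-second window = T·E[λ|data] = 3·173/17 = 519/17.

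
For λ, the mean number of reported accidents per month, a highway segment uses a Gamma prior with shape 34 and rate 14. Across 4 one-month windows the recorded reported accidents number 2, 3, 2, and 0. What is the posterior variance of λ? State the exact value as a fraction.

41/324

Total count: 2 + 3 + 2 + 0 = 7.
Total exposure: 4 months.
The Gamma prior is conjugate for the Poisson rate, so λ | data ~ Gamma(34+7, 14+4) = Gamma(41, 18).
Posterior variance = α'/β'² = 41/324.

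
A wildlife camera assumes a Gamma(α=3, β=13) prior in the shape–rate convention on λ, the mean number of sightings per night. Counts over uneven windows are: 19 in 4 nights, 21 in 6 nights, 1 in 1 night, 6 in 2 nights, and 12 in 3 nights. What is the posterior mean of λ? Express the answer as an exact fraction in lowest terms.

Total count: 19 + 21 + 1 + 6 + 12 = 59.
Total exposure: 4 + 6 + 1 + 2 + 3 = 16 nights.
Posterior: α' = 3 + 59 = 62, β' = 13 + 16 = 29.
Posterior mean = α'/β' = 62/29.

62/29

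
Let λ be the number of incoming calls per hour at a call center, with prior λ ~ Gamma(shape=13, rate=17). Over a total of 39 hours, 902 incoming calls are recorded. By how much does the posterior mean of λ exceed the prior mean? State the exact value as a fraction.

Total count 902 over total exposure 39 hours.
Conjugate update: add total count to the shape and total exposure to the rate, giving Gamma(915, 56).
Posterior mean = 915/56 = 915/56; prior mean = 13/17 = 13/17. Difference = 915/56 − 13/17 = 14827/952.

14827/952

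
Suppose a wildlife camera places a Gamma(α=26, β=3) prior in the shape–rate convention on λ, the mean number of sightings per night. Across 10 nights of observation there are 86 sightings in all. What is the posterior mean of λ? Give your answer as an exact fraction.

Total count 86 over total exposure 10 nights.
The Gamma prior is conjugate for the Poisson rate, so λ | data ~ Gamma(26+86, 3+10) = Gamma(112, 13).
Posterior mean = α'/β' = 112/13.

112/13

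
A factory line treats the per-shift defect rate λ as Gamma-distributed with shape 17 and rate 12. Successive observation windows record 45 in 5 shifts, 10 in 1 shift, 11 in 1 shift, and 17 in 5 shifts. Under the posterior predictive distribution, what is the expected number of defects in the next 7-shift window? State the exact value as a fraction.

Total count: 45 + 10 + 11 + 17 = 83.
Total exposure: 5 + 1 + 1 + 5 = 12 shifts.
Gamma(α, β) with Poisson data over total exposure Σt gives posterior Gamma(α+Σx, β+Σt) = Gamma(100, 24).
Predictive mean over a 7-shift window = T·E[λ|data] = 7·100/24 = 175/6.

175/6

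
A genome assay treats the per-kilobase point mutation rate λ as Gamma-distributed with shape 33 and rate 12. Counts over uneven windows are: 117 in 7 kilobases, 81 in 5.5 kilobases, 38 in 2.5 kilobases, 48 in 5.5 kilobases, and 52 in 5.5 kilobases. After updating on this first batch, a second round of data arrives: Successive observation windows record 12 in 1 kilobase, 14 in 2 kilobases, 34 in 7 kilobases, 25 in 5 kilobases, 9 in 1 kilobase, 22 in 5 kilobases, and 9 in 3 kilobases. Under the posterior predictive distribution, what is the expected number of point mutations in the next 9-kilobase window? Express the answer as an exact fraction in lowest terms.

2223/31

Total count: 117 + 81 + 38 + 48 + 52 = 336.
Total exposure: 7 + 5.5 + 2.5 + 5.5 + 5.5 = 26 kilobases.
After the first batch: Gamma(33 + 336, 12 + 26) = Gamma(369, 38).
Total count: 12 + 14 + 34 + 25 + 9 + 22 + 9 = 125.
Total exposure: 1 + 2 + 7 + 5 + 1 + 5 + 3 = 24 kilobases.
After the second batch: Gamma(369 + 125, 38 + 24) = Gamma(494, 62).
Predictive mean over a 9-kilobase window = T·E[λ|data] = 9·494/62 = 2223/31.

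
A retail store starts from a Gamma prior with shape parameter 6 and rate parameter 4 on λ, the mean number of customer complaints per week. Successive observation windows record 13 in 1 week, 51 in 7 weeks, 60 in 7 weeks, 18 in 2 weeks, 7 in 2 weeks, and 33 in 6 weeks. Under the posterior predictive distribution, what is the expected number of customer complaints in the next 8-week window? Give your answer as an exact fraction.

Total count: 13 + 51 + 60 + 18 + 7 + 33 = 182.
Total exposure: 1 + 7 + 7 + 2 + 2 + 6 = 25 weeks.
Gamma(α, β) with Poisson data over total exposure Σt gives posterior Gamma(α+Σx, β+Σt) = Gamma(188, 29).
Predictive mean over an 8-week window = T·E[λ|data] = 8·188/29 = 1504/29.

1504/29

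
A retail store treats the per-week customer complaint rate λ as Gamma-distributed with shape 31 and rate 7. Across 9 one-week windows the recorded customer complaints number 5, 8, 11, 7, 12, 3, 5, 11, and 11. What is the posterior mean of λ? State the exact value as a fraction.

Total count: 5 + 8 + 11 + 7 + 12 + 3 + 5 + 11 + 11 = 73.
Total exposure: 9 weeks.
The Gamma prior is conjugate for the Poisson rate, so λ | data ~ Gamma(31+73, 7+9) = Gamma(104, 16).
Posterior mean = α'/β' = 104/16 = 13/2.

13/2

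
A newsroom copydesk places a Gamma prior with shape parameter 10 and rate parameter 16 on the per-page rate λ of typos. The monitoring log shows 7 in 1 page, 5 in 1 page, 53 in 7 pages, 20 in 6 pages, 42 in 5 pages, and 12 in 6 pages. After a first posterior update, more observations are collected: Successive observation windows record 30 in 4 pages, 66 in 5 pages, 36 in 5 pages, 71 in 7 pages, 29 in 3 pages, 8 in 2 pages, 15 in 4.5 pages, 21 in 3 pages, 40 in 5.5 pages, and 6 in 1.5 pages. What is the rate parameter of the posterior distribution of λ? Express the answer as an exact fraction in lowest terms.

165/2

Total count: 7 + 5 + 53 + 20 + 42 + 12 = 139.
Total exposure: 1 + 1 + 7 + 6 + 5 + 6 = 26 pages.
After the first batch: Gamma(10 + 139, 16 + 26) = Gamma(149, 42).
Total count: 30 + 66 + 36 + 71 + 29 + 8 + 15 + 21 + 40 + 6 = 322.
Total exposure: 4 + 5 + 5 + 7 + 3 + 2 + 4.5 + 3 + 5.5 + 1.5 = 40.5 pages.
After the second batch: Gamma(149 + 322, 42 + 40.5) = Gamma(471, 165/2).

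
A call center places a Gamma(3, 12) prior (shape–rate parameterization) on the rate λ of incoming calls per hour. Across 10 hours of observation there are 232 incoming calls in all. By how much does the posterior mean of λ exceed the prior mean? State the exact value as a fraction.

Total count 232 over total exposure 10 hours.
The Gamma prior is conjugate for the Poisson rate, so λ | data ~ Gamma(3+232, 12+10) = Gamma(235, 22).
Posterior mean = 235/22 = 235/22; prior mean = 3/12 = 1/4. Difference = 235/22 − 1/4 = 459/44.

459/44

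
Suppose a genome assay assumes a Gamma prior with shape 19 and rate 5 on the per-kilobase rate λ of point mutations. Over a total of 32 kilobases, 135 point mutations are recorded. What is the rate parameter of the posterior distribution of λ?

37

Total count 135 over total exposure 32 kilobases.
Conjugate update: add total count to the shape and total exposure to the rate, giving Gamma(154, 37).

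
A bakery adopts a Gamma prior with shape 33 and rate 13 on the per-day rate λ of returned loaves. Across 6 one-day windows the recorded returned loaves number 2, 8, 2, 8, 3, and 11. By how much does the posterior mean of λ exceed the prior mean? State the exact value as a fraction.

Total count: 2 + 8 + 2 + 8 + 3 + 11 = 34.
Total exposure: 6 days.
Gamma(α, β) with Poisson data over total exposure Σt gives posterior Gamma(α+Σx, β+Σt) = Gamma(67, 19).
Posterior mean = 67/19 = 67/19; prior mean = 33/13 = 33/13. Difference = 67/19 − 33/13 = 244/247.

244/247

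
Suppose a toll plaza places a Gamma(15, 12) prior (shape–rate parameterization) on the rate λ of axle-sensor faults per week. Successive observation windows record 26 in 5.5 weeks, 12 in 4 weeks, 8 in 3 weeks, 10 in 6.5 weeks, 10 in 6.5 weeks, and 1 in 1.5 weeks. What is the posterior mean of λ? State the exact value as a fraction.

Total count: 26 + 12 + 8 + 10 + 10 + 1 = 67.
Total exposure: 5.5 + 4 + 3 + 6.5 + 6.5 + 1.5 = 27 weeks.
Conjugate update: add total count to the shape and total exposure to the rate, giving Gamma(82, 39).
Posterior mean = α'/β' = 82/39.

82/39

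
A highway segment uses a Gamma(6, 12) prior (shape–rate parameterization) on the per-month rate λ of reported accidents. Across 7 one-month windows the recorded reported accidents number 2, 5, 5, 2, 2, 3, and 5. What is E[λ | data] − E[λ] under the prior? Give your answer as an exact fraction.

Total count: 2 + 5 + 5 + 2 + 2 + 3 + 5 = 24.
Total exposure: 7 months.
Conjugate update: add total count to the shape and total exposure to the rate, giving Gamma(30, 19).
Posterior mean = 30/19 = 30/19; prior mean = 6/12 = 1/2. Difference = 30/19 − 1/2 = 41/38.

41/38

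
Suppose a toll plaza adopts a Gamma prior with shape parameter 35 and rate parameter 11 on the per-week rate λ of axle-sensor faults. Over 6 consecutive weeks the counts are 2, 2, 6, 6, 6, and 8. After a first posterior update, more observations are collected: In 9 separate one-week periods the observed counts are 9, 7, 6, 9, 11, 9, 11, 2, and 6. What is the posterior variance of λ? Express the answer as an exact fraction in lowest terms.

Total count: 2 + 2 + 6 + 6 + 6 + 8 = 30.
Total exposure: 6 weeks.
After the first batch: Gamma(35 + 30, 11 + 6) = Gamma(65, 17).
Total count: 9 + 7 + 6 + 9 + 11 + 9 + 11 + 2 + 6 = 70.
Total exposure: 9 weeks.
After the second batch: Gamma(65 + 70, 17 + 9) = Gamma(135, 26).
Posterior variance = α'/β'² = 135/676.

135/676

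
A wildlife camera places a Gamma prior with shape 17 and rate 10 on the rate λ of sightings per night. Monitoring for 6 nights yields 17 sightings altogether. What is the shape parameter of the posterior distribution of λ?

34

Total count 17 over total exposure 6 nights.
Posterior: α' = 17 + 17 = 34, β' = 10 + 6 = 16.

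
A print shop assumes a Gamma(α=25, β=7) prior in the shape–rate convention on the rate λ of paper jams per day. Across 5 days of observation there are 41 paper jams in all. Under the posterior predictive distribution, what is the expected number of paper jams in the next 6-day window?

Total count 41 over total exposure 5 days.
The Gamma prior is conjugate for the Poisson rate, so λ | data ~ Gamma(25+41, 7+5) = Gamma(66, 12).
Predictive mean over a 6-day window = T·E[λ|data] = 6·66/12 = 33.

33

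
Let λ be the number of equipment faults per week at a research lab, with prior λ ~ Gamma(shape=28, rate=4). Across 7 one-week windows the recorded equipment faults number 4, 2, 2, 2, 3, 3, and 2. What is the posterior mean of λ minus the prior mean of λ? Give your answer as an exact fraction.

Total count: 4 + 2 + 2 + 2 + 3 + 3 + 2 = 18.
Total exposure: 7 weeks.
Posterior: α' = 28 + 18 = 46, β' = 4 + 7 = 11.
Posterior mean = 46/11 = 46/11; prior mean = 28/4 = 7. Difference = 46/11 − 7 = -31/11.

-31/11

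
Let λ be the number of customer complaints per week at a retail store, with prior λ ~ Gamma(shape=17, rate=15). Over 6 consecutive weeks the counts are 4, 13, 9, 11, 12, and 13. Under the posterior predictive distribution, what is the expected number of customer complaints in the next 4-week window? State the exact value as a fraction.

316/21

Total count: 4 + 13 + 9 + 11 + 12 + 13 = 62.
Total exposure: 6 weeks.
The Gamma prior is conjugate for the Poisson rate, so λ | data ~ Gamma(17+62, 15+6) = Gamma(79, 21).
Predictive mean over a 4-week window = T·E[λ|data] = 4·79/21 = 316/21.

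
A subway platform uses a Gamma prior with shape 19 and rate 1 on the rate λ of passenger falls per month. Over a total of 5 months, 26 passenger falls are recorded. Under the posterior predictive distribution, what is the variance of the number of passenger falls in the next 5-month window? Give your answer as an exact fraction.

Total count 26 over total exposure 5 months.
Posterior: α' = 19 + 26 = 45, β' = 1 + 5 = 6.
The posterior predictive for a window of length T is Negative Binomial with variance T·α'·(β'+T)/β'² = 5·45·11/36 = 275/4.

275/4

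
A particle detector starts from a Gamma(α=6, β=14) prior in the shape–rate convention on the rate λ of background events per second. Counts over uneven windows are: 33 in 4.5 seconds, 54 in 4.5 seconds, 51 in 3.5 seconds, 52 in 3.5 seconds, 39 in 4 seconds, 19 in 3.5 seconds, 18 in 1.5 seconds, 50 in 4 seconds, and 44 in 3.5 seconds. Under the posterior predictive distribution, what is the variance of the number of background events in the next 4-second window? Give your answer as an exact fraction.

98576/2883

Total count: 33 + 54 + 51 + 52 + 39 + 19 + 18 + 50 + 44 = 360.
Total exposure: 4.5 + 4.5 + 3.5 + 3.5 + 4 + 3.5 + 1.5 + 4 + 3.5 = 32.5 seconds.
Conjugate update: add total count to the shape and total exposure to the rate, giving Gamma(366, 93/2).
The posterior predictive for a window of length T is Negative Binomial with variance T·α'·(β'+T)/β'² = 4·366·(101/2)/(8649/4) = 98576/2883.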